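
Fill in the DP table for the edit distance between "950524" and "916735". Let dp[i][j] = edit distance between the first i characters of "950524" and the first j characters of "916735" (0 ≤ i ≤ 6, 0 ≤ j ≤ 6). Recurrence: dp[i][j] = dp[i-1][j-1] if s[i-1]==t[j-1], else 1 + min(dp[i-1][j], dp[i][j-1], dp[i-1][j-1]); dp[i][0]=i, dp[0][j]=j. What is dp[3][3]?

   ''  9  1  6  7  3  5
''  0  1  2  3  4  5  6
 9  1  0  1  2  3  4  5
 5  2  1  1  2  3  4  4
 0  3  2  2  2  3  4  5
 5  4  3  3  3  3  4  4
 2  5  4  4  4  4  4  5
 4  6  5  5  5  5  5  5

2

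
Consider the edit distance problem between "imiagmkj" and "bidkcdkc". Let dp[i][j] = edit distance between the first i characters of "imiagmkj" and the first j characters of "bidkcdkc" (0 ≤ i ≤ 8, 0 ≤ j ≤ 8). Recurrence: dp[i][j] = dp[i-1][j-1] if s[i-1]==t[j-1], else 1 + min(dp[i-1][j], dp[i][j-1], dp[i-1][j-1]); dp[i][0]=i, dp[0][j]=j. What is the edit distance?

7

   ''  b  i  d  k  c  d  k  c
''  0  1  2  3  4  5  6  7  8
 i  1  1  1  2  3  4  5  6  7
 m  2  2  2  2  3  4  5  6  7
 i  3  3  2  3  3  4  5  6  7
 a  4  4  3  3  4  4  5  6  7
 g  5  5  4  4  4  5  5  6  7
 m  6  6  5  5  5  5  6  6  7
 k  7  7  6  6  5  6  6  6  7
 j  8  8  7  7  6  6  7  7  7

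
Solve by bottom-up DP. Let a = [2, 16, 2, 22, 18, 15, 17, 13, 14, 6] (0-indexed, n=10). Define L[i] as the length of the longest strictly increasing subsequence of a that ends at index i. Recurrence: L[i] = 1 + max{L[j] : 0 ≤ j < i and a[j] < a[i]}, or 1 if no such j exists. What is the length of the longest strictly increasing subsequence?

3

   i    0    1    2    3    4    5    6    7    8    9
a[i]    2   16    2   22   18   15   17   13   14    6
L[i]    1    2    1    3    3    2    3    2    3    2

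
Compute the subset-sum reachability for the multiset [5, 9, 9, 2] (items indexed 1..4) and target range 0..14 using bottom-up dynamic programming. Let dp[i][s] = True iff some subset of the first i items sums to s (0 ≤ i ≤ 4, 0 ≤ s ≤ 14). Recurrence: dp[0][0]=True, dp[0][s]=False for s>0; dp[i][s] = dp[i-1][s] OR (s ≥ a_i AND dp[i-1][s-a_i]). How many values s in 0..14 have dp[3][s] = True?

4

i\s   0   1   2   3   4   5   6   7   8   9  10  11  12  13  14
  0   T   F   F   F   F   F   F   F   F   F   F   F   F   F   F
  1   T   F   F   F   F   T   F   F   F   F   F   F   F   F   F
  2   T   F   F   F   F   T   F   F   F   T   F   F   F   F   T
  3   T   F   F   F   F   T   F   F   F   T   F   F   F   F   T
  4   T   F   T   F   F   T   F   T   F   T   F   T   F   F   T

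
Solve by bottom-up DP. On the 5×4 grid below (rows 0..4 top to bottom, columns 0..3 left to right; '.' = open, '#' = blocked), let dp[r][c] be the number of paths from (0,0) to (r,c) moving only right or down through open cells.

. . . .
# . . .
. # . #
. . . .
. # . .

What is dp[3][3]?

2

r\c   0   1   2   3
  0   1   1   1   1
  1   0   1   2   3
  2   0   0   2   0
  3   0   0   2   2
  4   0   0   2   4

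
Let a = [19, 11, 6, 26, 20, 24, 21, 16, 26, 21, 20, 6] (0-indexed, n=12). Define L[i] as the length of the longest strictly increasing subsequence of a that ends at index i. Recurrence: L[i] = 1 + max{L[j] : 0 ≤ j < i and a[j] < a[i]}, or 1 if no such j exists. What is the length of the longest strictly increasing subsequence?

4

   i    0    1    2    3    4    5    6    7    8    9   10   11
a[i]   19   11    6   26   20   24   21   16   26   21   20    6
L[i]    1    1    1    2    2    3    3    2    4    3    3    1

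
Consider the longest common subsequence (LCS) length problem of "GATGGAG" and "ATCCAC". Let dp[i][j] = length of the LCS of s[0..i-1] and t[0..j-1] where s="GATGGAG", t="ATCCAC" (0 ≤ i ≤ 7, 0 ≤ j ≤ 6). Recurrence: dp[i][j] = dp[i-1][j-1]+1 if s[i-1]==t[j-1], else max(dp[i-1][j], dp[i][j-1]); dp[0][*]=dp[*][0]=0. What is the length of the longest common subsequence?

   ''  A  T  C  C  A  C
''  0  0  0  0  0  0  0
 G  0  0  0  0  0  0  0
 A  0  1  1  1  1  1  1
 T  0  1  2  2  2  2  2
 G  0  1  2  2  2  2  2
 G  0  1  2  2  2  2  2
 A  0  1  2  2  2  3  3
 G  0  1  2  2  2  3  3

3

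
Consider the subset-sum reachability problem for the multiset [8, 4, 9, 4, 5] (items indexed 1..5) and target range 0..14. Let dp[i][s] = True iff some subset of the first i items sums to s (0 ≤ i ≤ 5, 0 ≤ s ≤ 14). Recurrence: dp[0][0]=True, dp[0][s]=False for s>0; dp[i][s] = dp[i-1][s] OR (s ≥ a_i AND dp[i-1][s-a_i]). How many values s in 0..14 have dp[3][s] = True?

i\s   0   1   2   3   4   5   6   7   8   9  10  11  12  13  14
  0   T   F   F   F   F   F   F   F   F   F   F   F   F   F   F
  1   T   F   F   F   F   F   F   F   T   F   F   F   F   F   F
  2   T   F   F   F   T   F   F   F   T   F   F   F   T   F   F
  3   T   F   F   F   T   F   F   F   T   T   F   F   T   T   F
  4   T   F   F   F   T   F   F   F   T   T   F   F   T   T   F
  5   T   F   F   F   T   T   F   F   T   T   F   F   T   T   T

6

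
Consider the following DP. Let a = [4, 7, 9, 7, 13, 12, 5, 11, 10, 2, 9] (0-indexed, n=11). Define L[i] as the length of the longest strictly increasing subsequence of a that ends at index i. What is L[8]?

4

   i    0    1    2    3    4    5    6    7    8    9   10
a[i]    4    7    9    7   13   12    5   11   10    2    9
L[i]    1    2    3    2    4    4    2    4    4    1    3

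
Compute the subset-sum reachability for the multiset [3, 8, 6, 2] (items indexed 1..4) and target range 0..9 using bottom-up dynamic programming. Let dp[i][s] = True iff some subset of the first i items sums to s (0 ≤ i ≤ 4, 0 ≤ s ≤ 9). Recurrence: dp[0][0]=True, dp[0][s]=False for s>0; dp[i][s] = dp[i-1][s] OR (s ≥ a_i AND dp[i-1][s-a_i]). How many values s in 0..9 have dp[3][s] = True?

5

i\s   0   1   2   3   4   5   6   7   8   9
  0   T   F   F   F   F   F   F   F   F   F
  1   T   F   F   T   F   F   F   F   F   F
  2   T   F   F   T   F   F   F   F   T   F
  3   T   F   F   T   F   F   T   F   T   T
  4   T   F   T   T   F   T   T   F   T   T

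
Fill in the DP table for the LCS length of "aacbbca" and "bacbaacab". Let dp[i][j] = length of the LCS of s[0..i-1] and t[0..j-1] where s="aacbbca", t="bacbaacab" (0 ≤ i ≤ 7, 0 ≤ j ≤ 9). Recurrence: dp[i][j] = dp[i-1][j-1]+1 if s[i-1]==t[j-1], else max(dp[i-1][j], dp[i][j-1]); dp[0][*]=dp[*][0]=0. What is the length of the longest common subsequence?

5

   ''  b  a  c  b  a  a  c  a  b
''  0  0  0  0  0  0  0  0  0  0
 a  0  0  1  1  1  1  1  1  1  1
 a  0  0  1  1  1  2  2  2  2  2
 c  0  0  1  2  2  2  2  3  3  3
 b  0  1  1  2  3  3  3  3  3  4
 b  0  1  1  2  3  3  3  3  3  4
 c  0  1  1  2  3  3  3  4  4  4
 a  0  1  2  2  3  4  4  4  5  5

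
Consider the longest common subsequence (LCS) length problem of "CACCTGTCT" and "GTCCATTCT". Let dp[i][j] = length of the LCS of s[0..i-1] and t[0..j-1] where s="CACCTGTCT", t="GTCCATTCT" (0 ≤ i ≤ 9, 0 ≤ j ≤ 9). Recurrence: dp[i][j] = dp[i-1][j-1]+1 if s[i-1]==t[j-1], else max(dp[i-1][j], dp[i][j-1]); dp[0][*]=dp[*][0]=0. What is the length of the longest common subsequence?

   ''  G  T  C  C  A  T  T  C  T
''  0  0  0  0  0  0  0  0  0  0
 C  0  0  0  1  1  1  1  1  1  1
 A  0  0  0  1  1  2  2  2  2  2
 C  0  0  0  1  2  2  2  2  3  3
 C  0  0  0  1  2  2  2  2  3  3
 T  0  0  1  1  2  2  3  3  3  4
 G  0  1  1  1  2  2  3  3  3  4
 T  0  1  2  2  2  2  3  4  4  4
 C  0  1  2  3  3  3  3  4  5  5
 T  0  1  2  3  3  3  4  4  5  6

6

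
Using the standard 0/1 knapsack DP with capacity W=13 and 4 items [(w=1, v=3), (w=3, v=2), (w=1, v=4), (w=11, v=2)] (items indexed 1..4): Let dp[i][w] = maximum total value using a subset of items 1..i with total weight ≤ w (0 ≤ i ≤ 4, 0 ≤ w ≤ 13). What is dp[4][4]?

i\w   0   1   2   3   4   5   6   7   8   9  10  11  12  13
  0   0   0   0   0   0   0   0   0   0   0   0   0   0   0
  1   0   3   3   3   3   3   3   3   3   3   3   3   3   3
  2   0   3   3   3   5   5   5   5   5   5   5   5   5   5
  3   0   4   7   7   7   9   9   9   9   9   9   9   9   9
  4   0   4   7   7   7   9   9   9   9   9   9   9   9   9

7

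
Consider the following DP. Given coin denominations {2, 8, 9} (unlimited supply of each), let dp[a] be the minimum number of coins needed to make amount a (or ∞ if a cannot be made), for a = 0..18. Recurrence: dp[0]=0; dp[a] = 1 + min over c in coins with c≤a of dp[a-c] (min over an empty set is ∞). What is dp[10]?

2

 a  0  1  2  3  4  5  6  7  8  9 10 11 12 13 14 15 16 17 18
dp  0  -  1  -  2  -  3  -  1  1  2  2  3  3  4  4  2  2  2
(- denotes ∞ / unreachable)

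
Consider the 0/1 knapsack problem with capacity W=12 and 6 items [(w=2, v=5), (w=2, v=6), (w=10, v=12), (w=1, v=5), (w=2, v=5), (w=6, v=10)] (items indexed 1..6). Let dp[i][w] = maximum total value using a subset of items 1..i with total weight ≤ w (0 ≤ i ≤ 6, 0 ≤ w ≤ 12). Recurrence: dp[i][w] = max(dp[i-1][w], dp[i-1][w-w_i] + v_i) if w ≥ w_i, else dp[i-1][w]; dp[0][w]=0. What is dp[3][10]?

i\w   0   1   2   3   4   5   6   7   8   9  10  11  12
  0   0   0   0   0   0   0   0   0   0   0   0   0   0
  1   0   0   5   5   5   5   5   5   5   5   5   5   5
  2   0   0   6   6  11  11  11  11  11  11  11  11  11
  3   0   0   6   6  11  11  11  11  11  11  12  12  18
  4   0   5   6  11  11  16  16  16  16  16  16  17  18
  5   0   5   6  11  11  16  16  21  21  21  21  21  21
  6   0   5   6  11  11  16  16  21  21  21  21  26  26

12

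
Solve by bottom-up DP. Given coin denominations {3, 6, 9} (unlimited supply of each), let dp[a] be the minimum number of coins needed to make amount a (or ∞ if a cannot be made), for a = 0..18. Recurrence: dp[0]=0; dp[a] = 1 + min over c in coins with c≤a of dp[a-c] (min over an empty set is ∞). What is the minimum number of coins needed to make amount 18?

2

 a  0  1  2  3  4  5  6  7  8  9 10 11 12 13 14 15 16 17 18
dp  0  -  -  1  -  -  1  -  -  1  -  -  2  -  -  2  -  -  2
(- denotes ∞ / unreachable)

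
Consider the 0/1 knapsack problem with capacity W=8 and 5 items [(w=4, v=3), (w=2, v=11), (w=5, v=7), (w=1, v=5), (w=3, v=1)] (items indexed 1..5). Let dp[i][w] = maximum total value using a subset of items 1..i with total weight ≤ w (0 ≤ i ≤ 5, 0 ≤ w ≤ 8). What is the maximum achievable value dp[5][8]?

23

i\w   0   1   2   3   4   5   6   7   8
  0   0   0   0   0   0   0   0   0   0
  1   0   0   0   0   3   3   3   3   3
  2   0   0  11  11  11  11  14  14  14
  3   0   0  11  11  11  11  14  18  18
  4   0   5  11  16  16  16  16  19  23
  5   0   5  11  16  16  16  17  19  23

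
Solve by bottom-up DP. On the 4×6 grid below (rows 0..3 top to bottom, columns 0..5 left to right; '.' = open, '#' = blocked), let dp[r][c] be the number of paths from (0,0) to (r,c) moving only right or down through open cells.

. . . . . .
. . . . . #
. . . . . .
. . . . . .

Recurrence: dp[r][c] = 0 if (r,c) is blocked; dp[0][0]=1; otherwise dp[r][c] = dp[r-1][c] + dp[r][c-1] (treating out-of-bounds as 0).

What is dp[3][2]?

r\c   0   1   2   3   4   5
  0   1   1   1   1   1   1
  1   1   2   3   4   5   0
  2   1   3   6  10  15  15
  3   1   4  10  20  35  50

10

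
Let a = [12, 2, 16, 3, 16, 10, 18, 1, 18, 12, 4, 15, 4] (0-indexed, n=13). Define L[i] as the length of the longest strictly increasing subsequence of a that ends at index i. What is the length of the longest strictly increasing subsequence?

   i    0    1    2    3    4    5    6    7    8    9   10   11   12
a[i]   12    2   16    3   16   10   18    1   18   12    4   15    4
L[i]    1    1    2    2    3    3    4    1    4    4    3    5    3

5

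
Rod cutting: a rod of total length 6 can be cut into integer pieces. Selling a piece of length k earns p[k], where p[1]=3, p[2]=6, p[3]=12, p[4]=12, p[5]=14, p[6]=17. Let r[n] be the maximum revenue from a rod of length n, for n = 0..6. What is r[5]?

   n    0    1    2    3    4    5    6
r[n]    0    3    6   12   15   18   24

18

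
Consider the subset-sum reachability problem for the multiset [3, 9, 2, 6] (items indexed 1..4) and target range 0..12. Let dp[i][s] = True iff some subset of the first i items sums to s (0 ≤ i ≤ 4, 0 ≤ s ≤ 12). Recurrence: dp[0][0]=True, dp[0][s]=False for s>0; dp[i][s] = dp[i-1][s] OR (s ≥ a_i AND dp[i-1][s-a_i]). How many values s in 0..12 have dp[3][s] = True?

7

i\s   0   1   2   3   4   5   6   7   8   9  10  11  12
  0   T   F   F   F   F   F   F   F   F   F   F   F   F
  1   T   F   F   T   F   F   F   F   F   F   F   F   F
  2   T   F   F   T   F   F   F   F   F   T   F   F   T
  3   T   F   T   T   F   T   F   F   F   T   F   T   T
  4   T   F   T   T   F   T   T   F   T   T   F   T   T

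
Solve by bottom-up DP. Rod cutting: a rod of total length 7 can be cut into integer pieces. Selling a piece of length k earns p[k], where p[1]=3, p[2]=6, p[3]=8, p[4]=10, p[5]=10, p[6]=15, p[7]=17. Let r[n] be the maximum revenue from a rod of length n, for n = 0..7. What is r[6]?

18

   n    0    1    2    3    4    5    6    7
r[n]    0    3    6    9   12   15   18   21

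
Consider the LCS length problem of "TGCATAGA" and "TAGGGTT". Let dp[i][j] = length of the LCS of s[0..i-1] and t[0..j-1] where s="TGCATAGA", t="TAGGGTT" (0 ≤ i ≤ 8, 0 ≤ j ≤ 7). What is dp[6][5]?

   ''  T  A  G  G  G  T  T
''  0  0  0  0  0  0  0  0
 T  0  1  1  1  1  1  1  1
 G  0  1  1  2  2  2  2  2
 C  0  1  1  2  2  2  2  2
 A  0  1  2  2  2  2  2  2
 T  0  1  2  2  2  2  3  3
 A  0  1  2  2  2  2  3  3
 G  0  1  2  3  3  3  3  3
 A  0  1  2  3  3  3  3  3

2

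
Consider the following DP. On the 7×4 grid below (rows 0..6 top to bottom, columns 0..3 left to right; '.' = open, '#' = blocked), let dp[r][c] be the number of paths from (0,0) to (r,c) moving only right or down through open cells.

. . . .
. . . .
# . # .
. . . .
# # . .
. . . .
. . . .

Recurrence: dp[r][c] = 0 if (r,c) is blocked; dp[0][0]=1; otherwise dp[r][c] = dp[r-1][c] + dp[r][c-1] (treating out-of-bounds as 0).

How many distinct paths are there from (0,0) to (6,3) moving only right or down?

r\c   0   1   2   3
  0   1   1   1   1
  1   1   2   3   4
  2   0   2   0   4
  3   0   2   2   6
  4   0   0   2   8
  5   0   0   2  10
  6   0   0   2  12

12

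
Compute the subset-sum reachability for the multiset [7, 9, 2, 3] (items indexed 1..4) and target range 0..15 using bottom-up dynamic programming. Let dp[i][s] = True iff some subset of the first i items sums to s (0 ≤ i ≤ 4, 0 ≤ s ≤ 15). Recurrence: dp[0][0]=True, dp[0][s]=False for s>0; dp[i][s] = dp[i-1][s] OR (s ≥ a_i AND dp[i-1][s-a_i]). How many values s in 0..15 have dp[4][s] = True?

i\s   0   1   2   3   4   5   6   7   8   9  10  11  12  13  14  15
  0   T   F   F   F   F   F   F   F   F   F   F   F   F   F   F   F
  1   T   F   F   F   F   F   F   T   F   F   F   F   F   F   F   F
  2   T   F   F   F   F   F   F   T   F   T   F   F   F   F   F   F
  3   T   F   T   F   F   F   F   T   F   T   F   T   F   F   F   F
  4   T   F   T   T   F   T   F   T   F   T   T   T   T   F   T   F

10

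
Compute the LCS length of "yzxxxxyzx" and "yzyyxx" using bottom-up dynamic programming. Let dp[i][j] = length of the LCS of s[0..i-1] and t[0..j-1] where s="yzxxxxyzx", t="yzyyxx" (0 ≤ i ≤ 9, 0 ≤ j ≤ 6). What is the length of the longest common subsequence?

4

   ''  y  z  y  y  x  x
''  0  0  0  0  0  0  0
 y  0  1  1  1  1  1  1
 z  0  1  2  2  2  2  2
 x  0  1  2  2  2  3  3
 x  0  1  2  2  2  3  4
 x  0  1  2  2  2  3  4
 x  0  1  2  2  2  3  4
 y  0  1  2  3  3  3  4
 z  0  1  2  3  3  3  4
 x  0  1  2  3  3  4  4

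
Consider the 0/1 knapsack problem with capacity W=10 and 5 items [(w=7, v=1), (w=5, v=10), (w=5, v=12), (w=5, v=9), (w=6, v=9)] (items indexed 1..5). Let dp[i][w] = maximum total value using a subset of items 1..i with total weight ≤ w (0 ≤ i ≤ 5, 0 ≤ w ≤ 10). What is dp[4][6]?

12

i\w   0   1   2   3   4   5   6   7   8   9  10
  0   0   0   0   0   0   0   0   0   0   0   0
  1   0   0   0   0   0   0   0   1   1   1   1
  2   0   0   0   0   0  10  10  10  10  10  10
  3   0   0   0   0   0  12  12  12  12  12  22
  4   0   0   0   0   0  12  12  12  12  12  22
  5   0   0   0   0   0  12  12  12  12  12  22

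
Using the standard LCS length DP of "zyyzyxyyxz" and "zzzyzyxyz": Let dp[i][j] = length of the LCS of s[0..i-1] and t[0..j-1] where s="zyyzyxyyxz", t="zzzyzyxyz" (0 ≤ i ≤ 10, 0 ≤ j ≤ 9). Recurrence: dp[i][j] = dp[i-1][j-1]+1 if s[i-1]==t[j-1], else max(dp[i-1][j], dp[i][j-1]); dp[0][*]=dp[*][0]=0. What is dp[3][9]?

3

   ''  z  z  z  y  z  y  x  y  z
''  0  0  0  0  0  0  0  0  0  0
 z  0  1  1  1  1  1  1  1  1  1
 y  0  1  1  1  2  2  2  2  2  2
 y  0  1  1  1  2  2  3  3  3  3
 z  0  1  2  2  2  3  3  3  3  4
 y  0  1  2  2  3  3  4  4  4  4
 x  0  1  2  2  3  3  4  5  5  5
 y  0  1  2  2  3  3  4  5  6  6
 y  0  1  2  2  3  3  4  5  6  6
 x  0  1  2  2  3  3  4  5  6  6
 z  0  1  2  3  3  4  4  5  6  7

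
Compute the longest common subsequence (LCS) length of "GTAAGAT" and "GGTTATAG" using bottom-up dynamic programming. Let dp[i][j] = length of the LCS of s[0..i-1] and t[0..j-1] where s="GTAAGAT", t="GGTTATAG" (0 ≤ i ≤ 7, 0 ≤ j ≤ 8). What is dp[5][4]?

   ''  G  G  T  T  A  T  A  G
''  0  0  0  0  0  0  0  0  0
 G  0  1  1  1  1  1  1  1  1
 T  0  1  1  2  2  2  2  2  2
 A  0  1  1  2  2  3  3  3  3
 A  0  1  1  2  2  3  3  4  4
 G  0  1  2  2  2  3  3  4  5
 A  0  1  2  2  2  3  3  4  5
 T  0  1  2  3  3  3  4  4  5

2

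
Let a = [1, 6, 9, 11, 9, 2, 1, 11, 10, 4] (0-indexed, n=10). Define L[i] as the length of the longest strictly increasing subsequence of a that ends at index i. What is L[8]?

   i    0    1    2    3    4    5    6    7    8    9
a[i]    1    6    9   11    9    2    1   11   10    4
L[i]    1    2    3    4    3    2    1    4    4    3

4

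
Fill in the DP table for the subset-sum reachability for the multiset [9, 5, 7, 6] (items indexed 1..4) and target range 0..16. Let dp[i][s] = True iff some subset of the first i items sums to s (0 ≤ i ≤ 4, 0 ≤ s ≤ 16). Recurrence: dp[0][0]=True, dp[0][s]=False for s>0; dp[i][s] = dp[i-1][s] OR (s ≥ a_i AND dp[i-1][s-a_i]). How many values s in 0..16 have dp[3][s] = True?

7

i\s   0   1   2   3   4   5   6   7   8   9  10  11  12  13  14  15  16
  0   T   F   F   F   F   F   F   F   F   F   F   F   F   F   F   F   F
  1   T   F   F   F   F   F   F   F   F   T   F   F   F   F   F   F   F
  2   T   F   F   F   F   T   F   F   F   T   F   F   F   F   T   F   F
  3   T   F   F   F   F   T   F   T   F   T   F   F   T   F   T   F   T
  4   T   F   F   F   F   T   T   T   F   T   F   T   T   T   T   T   T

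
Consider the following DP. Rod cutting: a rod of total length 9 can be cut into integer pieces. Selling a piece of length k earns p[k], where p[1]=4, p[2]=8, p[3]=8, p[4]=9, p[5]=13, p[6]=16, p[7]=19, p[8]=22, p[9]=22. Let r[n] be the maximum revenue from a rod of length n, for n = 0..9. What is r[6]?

24

   n    0    1    2    3    4    5    6    7    8    9
r[n]    0    4    8   12   16   20   24   28   32   36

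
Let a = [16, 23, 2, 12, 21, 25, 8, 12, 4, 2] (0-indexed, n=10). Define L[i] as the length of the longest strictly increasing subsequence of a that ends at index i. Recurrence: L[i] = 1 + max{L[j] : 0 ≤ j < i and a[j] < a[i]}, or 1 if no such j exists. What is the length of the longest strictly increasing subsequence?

   i    0    1    2    3    4    5    6    7    8    9
a[i]   16   23    2   12   21   25    8   12    4    2
L[i]    1    2    1    2    3    4    2    3    2    1

4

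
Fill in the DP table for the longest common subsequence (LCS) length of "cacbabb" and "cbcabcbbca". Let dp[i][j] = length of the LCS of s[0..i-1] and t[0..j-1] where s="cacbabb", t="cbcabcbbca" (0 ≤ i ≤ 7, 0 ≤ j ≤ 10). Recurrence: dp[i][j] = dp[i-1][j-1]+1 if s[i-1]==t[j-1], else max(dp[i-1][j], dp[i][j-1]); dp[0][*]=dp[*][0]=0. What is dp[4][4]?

   ''  c  b  c  a  b  c  b  b  c  a
''  0  0  0  0  0  0  0  0  0  0  0
 c  0  1  1  1  1  1  1  1  1  1  1
 a  0  1  1  1  2  2  2  2  2  2  2
 c  0  1  1  2  2  2  3  3  3  3  3
 b  0  1  2  2  2  3  3  4  4  4  4
 a  0  1  2  2  3  3  3  4  4  4  5
 b  0  1  2  2  3  4  4  4  5  5  5
 b  0  1  2  2  3  4  4  5  5  5  5

2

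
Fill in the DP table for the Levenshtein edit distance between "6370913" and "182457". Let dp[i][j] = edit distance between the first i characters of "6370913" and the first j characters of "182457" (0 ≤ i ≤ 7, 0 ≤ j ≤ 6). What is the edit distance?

   ''  1  8  2  4  5  7
''  0  1  2  3  4  5  6
 6  1  1  2  3  4  5  6
 3  2  2  2  3  4  5  6
 7  3  3  3  3  4  5  5
 0  4  4  4  4  4  5  6
 9  5  5  5  5  5  5  6
 1  6  5  6  6  6  6  6
 3  7  6  6  7  7  7  7

7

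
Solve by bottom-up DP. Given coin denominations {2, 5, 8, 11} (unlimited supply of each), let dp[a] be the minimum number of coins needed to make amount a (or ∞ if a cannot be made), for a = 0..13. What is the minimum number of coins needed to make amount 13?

 a  0  1  2  3  4  5  6  7  8  9 10 11 12 13
dp  0  -  1  -  2  1  3  2  1  3  2  1  3  2
(- denotes ∞ / unreachable)

2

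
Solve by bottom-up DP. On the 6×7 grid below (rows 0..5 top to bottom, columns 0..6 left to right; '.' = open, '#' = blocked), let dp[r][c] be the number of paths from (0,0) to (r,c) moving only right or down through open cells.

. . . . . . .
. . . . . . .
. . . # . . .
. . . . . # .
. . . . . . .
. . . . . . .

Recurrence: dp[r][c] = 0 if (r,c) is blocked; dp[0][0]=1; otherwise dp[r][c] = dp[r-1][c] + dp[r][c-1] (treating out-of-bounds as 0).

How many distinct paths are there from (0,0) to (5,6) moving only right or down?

r\c   0   1   2   3   4   5   6
  0   1   1   1   1   1   1   1
  1   1   2   3   4   5   6   7
  2   1   3   6   0   5  11  18
  3   1   4  10  10  15   0  18
  4   1   5  15  25  40  40  58
  5   1   6  21  46  86 126 184

184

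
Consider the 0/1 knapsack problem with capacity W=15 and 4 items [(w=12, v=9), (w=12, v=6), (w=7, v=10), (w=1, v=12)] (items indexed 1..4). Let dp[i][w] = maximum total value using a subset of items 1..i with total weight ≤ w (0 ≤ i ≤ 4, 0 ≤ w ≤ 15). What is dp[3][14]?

10

i\w   0   1   2   3   4   5   6   7   8   9  10  11  12  13  14  15
  0   0   0   0   0   0   0   0   0   0   0   0   0   0   0   0   0
  1   0   0   0   0   0   0   0   0   0   0   0   0   9   9   9   9
  2   0   0   0   0   0   0   0   0   0   0   0   0   9   9   9   9
  3   0   0   0   0   0   0   0  10  10  10  10  10  10  10  10  10
  4   0  12  12  12  12  12  12  12  22  22  22  22  22  22  22  22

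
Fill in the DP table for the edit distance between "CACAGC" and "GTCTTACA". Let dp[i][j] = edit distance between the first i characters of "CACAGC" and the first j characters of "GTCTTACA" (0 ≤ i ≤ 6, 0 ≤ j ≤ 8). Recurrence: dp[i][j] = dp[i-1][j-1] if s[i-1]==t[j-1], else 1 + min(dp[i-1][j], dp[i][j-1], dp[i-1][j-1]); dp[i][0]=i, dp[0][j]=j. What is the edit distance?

6

   ''  G  T  C  T  T  A  C  A
''  0  1  2  3  4  5  6  7  8
 C  1  1  2  2  3  4  5  6  7
 A  2  2  2  3  3  4  4  5  6
 C  3  3  3  2  3  4  5  4  5
 A  4  4  4  3  3  4  4  5  4
 G  5  4  5  4  4  4  5  5  5
 C  6  5  5  5  5  5  5  5  6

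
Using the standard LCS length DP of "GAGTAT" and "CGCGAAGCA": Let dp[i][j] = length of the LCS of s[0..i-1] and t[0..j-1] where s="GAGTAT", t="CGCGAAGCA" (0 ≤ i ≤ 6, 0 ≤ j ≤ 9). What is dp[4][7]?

3

   ''  C  G  C  G  A  A  G  C  A
''  0  0  0  0  0  0  0  0  0  0
 G  0  0  1  1  1  1  1  1  1  1
 A  0  0  1  1  1  2  2  2  2  2
 G  0  0  1  1  2  2  2  3  3  3
 T  0  0  1  1  2  2  2  3  3  3
 A  0  0  1  1  2  3  3  3  3  4
 T  0  0  1  1  2  3  3  3  3  4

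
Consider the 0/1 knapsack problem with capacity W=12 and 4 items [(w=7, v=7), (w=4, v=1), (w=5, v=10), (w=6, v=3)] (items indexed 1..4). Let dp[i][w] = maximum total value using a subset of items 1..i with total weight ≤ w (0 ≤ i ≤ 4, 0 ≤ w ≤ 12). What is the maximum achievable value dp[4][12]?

17

i\w   0   1   2   3   4   5   6   7   8   9  10  11  12
  0   0   0   0   0   0   0   0   0   0   0   0   0   0
  1   0   0   0   0   0   0   0   7   7   7   7   7   7
  2   0   0   0   0   1   1   1   7   7   7   7   8   8
  3   0   0   0   0   1  10  10  10  10  11  11  11  17
  4   0   0   0   0   1  10  10  10  10  11  11  13  17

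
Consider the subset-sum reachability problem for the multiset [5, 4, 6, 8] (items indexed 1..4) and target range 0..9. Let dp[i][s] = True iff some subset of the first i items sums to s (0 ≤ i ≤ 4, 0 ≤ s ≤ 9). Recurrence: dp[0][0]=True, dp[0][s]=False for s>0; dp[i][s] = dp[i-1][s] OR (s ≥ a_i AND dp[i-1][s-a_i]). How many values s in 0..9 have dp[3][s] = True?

5

i\s   0   1   2   3   4   5   6   7   8   9
  0   T   F   F   F   F   F   F   F   F   F
  1   T   F   F   F   F   T   F   F   F   F
  2   T   F   F   F   T   T   F   F   F   T
  3   T   F   F   F   T   T   T   F   F   T
  4   T   F   F   F   T   T   T   F   T   T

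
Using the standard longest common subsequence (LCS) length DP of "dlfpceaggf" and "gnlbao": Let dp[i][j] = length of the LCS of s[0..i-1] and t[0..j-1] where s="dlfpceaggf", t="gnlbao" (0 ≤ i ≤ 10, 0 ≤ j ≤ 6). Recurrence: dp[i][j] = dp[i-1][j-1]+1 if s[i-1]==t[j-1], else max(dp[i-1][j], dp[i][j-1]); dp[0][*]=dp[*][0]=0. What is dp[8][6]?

   ''  g  n  l  b  a  o
''  0  0  0  0  0  0  0
 d  0  0  0  0  0  0  0
 l  0  0  0  1  1  1  1
 f  0  0  0  1  1  1  1
 p  0  0  0  1  1  1  1
 c  0  0  0  1  1  1  1
 e  0  0  0  1  1  1  1
 a  0  0  0  1  1  2  2
 g  0  1  1  1  1  2  2
 g  0  1  1  1  1  2  2
 f  0  1  1  1  1  2  2

2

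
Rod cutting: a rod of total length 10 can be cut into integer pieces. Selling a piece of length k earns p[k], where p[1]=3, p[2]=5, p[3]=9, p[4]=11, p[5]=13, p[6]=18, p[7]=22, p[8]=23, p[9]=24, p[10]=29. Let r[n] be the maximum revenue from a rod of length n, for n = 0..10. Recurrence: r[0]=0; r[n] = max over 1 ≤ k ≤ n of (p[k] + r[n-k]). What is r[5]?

   n    0    1    2    3    4    5    6    7    8    9   10
r[n]    0    3    6    9   12   15   18   22   25   28   31

15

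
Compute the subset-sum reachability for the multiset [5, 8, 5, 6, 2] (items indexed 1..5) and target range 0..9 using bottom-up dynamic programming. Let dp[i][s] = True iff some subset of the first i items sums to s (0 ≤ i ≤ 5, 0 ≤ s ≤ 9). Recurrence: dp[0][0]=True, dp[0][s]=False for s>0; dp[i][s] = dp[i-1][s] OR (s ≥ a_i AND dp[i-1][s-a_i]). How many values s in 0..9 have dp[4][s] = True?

4

i\s   0   1   2   3   4   5   6   7   8   9
  0   T   F   F   F   F   F   F   F   F   F
  1   T   F   F   F   F   T   F   F   F   F
  2   T   F   F   F   F   T   F   F   T   F
  3   T   F   F   F   F   T   F   F   T   F
  4   T   F   F   F   F   T   T   F   T   F
  5   T   F   T   F   F   T   T   T   T   F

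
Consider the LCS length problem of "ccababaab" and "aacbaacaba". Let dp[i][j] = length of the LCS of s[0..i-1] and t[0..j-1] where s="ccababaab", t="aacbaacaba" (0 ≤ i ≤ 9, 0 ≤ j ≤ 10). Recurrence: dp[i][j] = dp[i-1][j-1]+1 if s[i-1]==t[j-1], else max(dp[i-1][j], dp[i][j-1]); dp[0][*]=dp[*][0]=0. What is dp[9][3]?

   ''  a  a  c  b  a  a  c  a  b  a
''  0  0  0  0  0  0  0  0  0  0  0
 c  0  0  0  1  1  1  1  1  1  1  1
 c  0  0  0  1  1  1  1  2  2  2  2
 a  0  1  1  1  1  2  2  2  3  3  3
 b  0  1  1  1  2  2  2  2  3  4  4
 a  0  1  2  2  2  3  3  3  3  4  5
 b  0  1  2  2  3  3  3  3  3  4  5
 a  0  1  2  2  3  4  4  4  4  4  5
 a  0  1  2  2  3  4  5  5  5  5  5
 b  0  1  2  2  3  4  5  5  5  6  6

2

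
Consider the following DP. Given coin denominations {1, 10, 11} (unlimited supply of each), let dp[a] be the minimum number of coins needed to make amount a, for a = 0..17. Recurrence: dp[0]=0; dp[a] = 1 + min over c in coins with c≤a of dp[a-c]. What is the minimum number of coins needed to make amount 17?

7

 a  0  1  2  3  4  5  6  7  8  9 10 11 12 13 14 15 16 17
dp  0  1  2  3  4  5  6  7  8  9  1  1  2  3  4  5  6  7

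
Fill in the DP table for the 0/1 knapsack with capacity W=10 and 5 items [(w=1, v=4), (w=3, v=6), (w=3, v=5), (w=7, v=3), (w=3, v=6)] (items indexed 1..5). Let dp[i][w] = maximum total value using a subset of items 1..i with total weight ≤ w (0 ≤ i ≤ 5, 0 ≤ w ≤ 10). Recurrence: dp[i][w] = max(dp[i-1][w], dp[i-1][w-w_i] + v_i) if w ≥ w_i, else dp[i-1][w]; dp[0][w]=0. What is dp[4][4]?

i\w   0   1   2   3   4   5   6   7   8   9  10
  0   0   0   0   0   0   0   0   0   0   0   0
  1   0   4   4   4   4   4   4   4   4   4   4
  2   0   4   4   6  10  10  10  10  10  10  10
  3   0   4   4   6  10  10  11  15  15  15  15
  4   0   4   4   6  10  10  11  15  15  15  15
  5   0   4   4   6  10  10  12  16  16  17  21

10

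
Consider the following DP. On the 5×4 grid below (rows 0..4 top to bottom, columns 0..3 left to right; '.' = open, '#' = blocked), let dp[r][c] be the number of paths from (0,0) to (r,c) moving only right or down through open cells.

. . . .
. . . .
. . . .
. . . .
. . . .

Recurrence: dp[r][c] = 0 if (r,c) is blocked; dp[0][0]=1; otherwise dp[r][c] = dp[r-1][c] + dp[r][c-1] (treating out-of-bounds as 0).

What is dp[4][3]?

35

r\c   0   1   2   3
  0   1   1   1   1
  1   1   2   3   4
  2   1   3   6  10
  3   1   4  10  20
  4   1   5  15  35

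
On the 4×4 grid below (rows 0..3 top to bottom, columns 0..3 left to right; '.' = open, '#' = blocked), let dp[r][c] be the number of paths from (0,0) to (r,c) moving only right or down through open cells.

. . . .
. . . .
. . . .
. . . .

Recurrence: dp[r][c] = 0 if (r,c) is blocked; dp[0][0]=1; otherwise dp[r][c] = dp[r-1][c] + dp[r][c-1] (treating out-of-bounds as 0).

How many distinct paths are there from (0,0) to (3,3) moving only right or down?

20

r\c   0   1   2   3
  0   1   1   1   1
  1   1   2   3   4
  2   1   3   6  10
  3   1   4  10  20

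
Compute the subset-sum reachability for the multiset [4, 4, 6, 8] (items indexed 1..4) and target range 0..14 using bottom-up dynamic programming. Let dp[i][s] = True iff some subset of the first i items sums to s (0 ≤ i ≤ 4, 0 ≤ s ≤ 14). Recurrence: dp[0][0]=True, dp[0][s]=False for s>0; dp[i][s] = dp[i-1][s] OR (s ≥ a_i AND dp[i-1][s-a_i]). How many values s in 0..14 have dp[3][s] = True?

i\s   0   1   2   3   4   5   6   7   8   9  10  11  12  13  14
  0   T   F   F   F   F   F   F   F   F   F   F   F   F   F   F
  1   T   F   F   F   T   F   F   F   F   F   F   F   F   F   F
  2   T   F   F   F   T   F   F   F   T   F   F   F   F   F   F
  3   T   F   F   F   T   F   T   F   T   F   T   F   F   F   T
  4   T   F   F   F   T   F   T   F   T   F   T   F   T   F   T

6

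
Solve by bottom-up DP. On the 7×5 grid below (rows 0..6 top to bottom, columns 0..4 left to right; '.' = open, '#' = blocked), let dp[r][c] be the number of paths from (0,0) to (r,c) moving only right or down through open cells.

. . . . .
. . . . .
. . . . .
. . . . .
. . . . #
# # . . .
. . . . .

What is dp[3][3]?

20

r\c   0   1   2   3   4
  0   1   1   1   1   1
  1   1   2   3   4   5
  2   1   3   6  10  15
  3   1   4  10  20  35
  4   1   5  15  35   0
  5   0   0  15  50  50
  6   0   0  15  65 115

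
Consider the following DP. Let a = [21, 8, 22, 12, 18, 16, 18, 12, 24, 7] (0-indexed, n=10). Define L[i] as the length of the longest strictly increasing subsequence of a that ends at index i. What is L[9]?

1

   i    0    1    2    3    4    5    6    7    8    9
a[i]   21    8   22   12   18   16   18   12   24    7
L[i]    1    1    2    2    3    3    4    2    5    1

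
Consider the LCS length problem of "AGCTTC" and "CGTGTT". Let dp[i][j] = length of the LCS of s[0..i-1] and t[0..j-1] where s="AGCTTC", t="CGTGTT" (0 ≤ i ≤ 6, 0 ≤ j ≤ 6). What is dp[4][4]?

   ''  C  G  T  G  T  T
''  0  0  0  0  0  0  0
 A  0  0  0  0  0  0  0
 G  0  0  1  1  1  1  1
 C  0  1  1  1  1  1  1
 T  0  1  1  2  2  2  2
 T  0  1  1  2  2  3  3
 C  0  1  1  2  2  3  3

2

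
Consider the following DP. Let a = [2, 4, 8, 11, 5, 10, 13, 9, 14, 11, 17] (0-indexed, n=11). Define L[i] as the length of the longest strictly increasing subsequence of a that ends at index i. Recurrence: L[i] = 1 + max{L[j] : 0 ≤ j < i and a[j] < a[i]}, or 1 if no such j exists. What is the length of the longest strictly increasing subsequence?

7

   i    0    1    2    3    4    5    6    7    8    9   10
a[i]    2    4    8   11    5   10   13    9   14   11   17
L[i]    1    2    3    4    3    4    5    4    6    5    7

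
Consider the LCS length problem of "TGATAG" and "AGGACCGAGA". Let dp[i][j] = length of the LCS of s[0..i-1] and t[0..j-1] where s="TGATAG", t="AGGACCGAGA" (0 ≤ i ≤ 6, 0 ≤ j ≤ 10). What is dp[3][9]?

2

   ''  A  G  G  A  C  C  G  A  G  A
''  0  0  0  0  0  0  0  0  0  0  0
 T  0  0  0  0  0  0  0  0  0  0  0
 G  0  0  1  1  1  1  1  1  1  1  1
 A  0  1  1  1  2  2  2  2  2  2  2
 T  0  1  1  1  2  2  2  2  2  2  2
 A  0  1  1  1  2  2  2  2  3  3  3
 G  0  1  2  2  2  2  2  3  3  4  4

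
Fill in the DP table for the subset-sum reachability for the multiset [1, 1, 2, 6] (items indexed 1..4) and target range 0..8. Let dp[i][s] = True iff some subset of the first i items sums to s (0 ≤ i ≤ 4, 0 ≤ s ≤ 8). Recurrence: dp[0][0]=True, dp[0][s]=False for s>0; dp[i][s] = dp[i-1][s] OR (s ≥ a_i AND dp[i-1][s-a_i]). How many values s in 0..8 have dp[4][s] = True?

8

i\s   0   1   2   3   4   5   6   7   8
  0   T   F   F   F   F   F   F   F   F
  1   T   T   F   F   F   F   F   F   F
  2   T   T   T   F   F   F   F   F   F
  3   T   T   T   T   T   F   F   F   F
  4   T   T   T   T   T   F   T   T   T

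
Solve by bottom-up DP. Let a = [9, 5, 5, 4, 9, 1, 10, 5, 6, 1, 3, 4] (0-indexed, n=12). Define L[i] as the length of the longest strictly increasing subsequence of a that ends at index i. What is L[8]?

   i    0    1    2    3    4    5    6    7    8    9   10   11
a[i]    9    5    5    4    9    1   10    5    6    1    3    4
L[i]    1    1    1    1    2    1    3    2    3    1    2    3

3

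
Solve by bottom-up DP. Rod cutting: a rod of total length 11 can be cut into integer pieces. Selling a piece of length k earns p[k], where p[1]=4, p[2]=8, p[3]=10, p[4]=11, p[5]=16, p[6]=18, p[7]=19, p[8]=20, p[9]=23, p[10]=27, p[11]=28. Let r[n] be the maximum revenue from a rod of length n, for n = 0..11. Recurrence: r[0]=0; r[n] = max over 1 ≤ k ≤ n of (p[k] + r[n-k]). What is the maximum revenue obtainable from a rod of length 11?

   n    0    1    2    3    4    5    6    7    8    9   10   11
r[n]    0    4    8   12   16   20   24   28   32   36   40   44

44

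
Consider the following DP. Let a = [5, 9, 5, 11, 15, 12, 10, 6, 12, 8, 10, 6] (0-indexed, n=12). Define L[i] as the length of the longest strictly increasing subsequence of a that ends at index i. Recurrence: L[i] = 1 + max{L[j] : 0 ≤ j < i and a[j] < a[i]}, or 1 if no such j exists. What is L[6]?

   i    0    1    2    3    4    5    6    7    8    9   10   11
a[i]    5    9    5   11   15   12   10    6   12    8   10    6
L[i]    1    2    1    3    4    4    3    2    4    3    4    2

3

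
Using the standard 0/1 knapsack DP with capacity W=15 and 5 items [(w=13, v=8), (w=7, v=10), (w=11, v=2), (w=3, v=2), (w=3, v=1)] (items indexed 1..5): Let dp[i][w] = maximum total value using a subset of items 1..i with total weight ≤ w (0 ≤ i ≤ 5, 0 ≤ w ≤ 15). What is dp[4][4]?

i\w   0   1   2   3   4   5   6   7   8   9  10  11  12  13  14  15
  0   0   0   0   0   0   0   0   0   0   0   0   0   0   0   0   0
  1   0   0   0   0   0   0   0   0   0   0   0   0   0   8   8   8
  2   0   0   0   0   0   0   0  10  10  10  10  10  10  10  10  10
  3   0   0   0   0   0   0   0  10  10  10  10  10  10  10  10  10
  4   0   0   0   2   2   2   2  10  10  10  12  12  12  12  12  12
  5   0   0   0   2   2   2   3  10  10  10  12  12  12  13  13  13

2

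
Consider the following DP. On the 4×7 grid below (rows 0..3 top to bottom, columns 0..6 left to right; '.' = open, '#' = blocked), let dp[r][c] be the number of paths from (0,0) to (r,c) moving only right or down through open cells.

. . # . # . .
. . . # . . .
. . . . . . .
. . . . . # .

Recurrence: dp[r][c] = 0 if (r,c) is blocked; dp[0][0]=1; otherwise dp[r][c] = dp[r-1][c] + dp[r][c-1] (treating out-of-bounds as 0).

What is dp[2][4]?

r\c   0   1   2   3   4   5   6
  0   1   1   0   0   0   0   0
  1   1   2   2   0   0   0   0
  2   1   3   5   5   5   5   5
  3   1   4   9  14  19   0   5

5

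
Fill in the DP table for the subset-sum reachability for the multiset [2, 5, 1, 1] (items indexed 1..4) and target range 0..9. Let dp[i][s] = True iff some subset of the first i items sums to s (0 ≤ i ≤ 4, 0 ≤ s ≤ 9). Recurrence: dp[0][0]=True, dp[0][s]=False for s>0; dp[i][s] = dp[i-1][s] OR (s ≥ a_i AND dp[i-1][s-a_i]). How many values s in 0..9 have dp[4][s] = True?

i\s   0   1   2   3   4   5   6   7   8   9
  0   T   F   F   F   F   F   F   F   F   F
  1   T   F   T   F   F   F   F   F   F   F
  2   T   F   T   F   F   T   F   T   F   F
  3   T   T   T   T   F   T   T   T   T   F
  4   T   T   T   T   T   T   T   T   T   T

10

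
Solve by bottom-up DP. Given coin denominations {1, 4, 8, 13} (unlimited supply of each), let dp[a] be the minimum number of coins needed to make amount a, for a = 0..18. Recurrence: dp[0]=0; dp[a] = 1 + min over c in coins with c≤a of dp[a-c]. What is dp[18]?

 a  0  1  2  3  4  5  6  7  8  9 10 11 12 13 14 15 16 17 18
dp  0  1  2  3  1  2  3  4  1  2  3  4  2  1  2  3  2  2  3

3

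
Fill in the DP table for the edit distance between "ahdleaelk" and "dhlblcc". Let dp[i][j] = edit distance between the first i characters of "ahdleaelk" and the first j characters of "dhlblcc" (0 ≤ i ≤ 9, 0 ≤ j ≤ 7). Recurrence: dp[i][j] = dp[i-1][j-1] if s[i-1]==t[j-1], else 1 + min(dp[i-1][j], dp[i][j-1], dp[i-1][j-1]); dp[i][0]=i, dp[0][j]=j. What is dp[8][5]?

   ''  d  h  l  b  l  c  c
''  0  1  2  3  4  5  6  7
 a  1  1  2  3  4  5  6  7
 h  2  2  1  2  3  4  5  6
 d  3  2  2  2  3  4  5  6
 l  4  3  3  2  3  3  4  5
 e  5  4  4  3  3  4  4  5
 a  6  5  5  4  4  4  5  5
 e  7  6  6  5  5  5  5  6
 l  8  7  7  6  6  5  6  6
 k  9  8  8  7  7  6  6  7

5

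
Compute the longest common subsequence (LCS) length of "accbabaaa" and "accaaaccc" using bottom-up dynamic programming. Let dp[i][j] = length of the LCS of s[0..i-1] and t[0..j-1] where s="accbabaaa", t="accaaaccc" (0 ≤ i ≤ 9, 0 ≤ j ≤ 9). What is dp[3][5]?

   ''  a  c  c  a  a  a  c  c  c
''  0  0  0  0  0  0  0  0  0  0
 a  0  1  1  1  1  1  1  1  1  1
 c  0  1  2  2  2  2  2  2  2  2
 c  0  1  2  3  3  3  3  3  3  3
 b  0  1  2  3  3  3  3  3  3  3
 a  0  1  2  3  4  4  4  4  4  4
 b  0  1  2  3  4  4  4  4  4  4
 a  0  1  2  3  4  5  5  5  5  5
 a  0  1  2  3  4  5  6  6  6  6
 a  0  1  2  3  4  5  6  6  6  6

3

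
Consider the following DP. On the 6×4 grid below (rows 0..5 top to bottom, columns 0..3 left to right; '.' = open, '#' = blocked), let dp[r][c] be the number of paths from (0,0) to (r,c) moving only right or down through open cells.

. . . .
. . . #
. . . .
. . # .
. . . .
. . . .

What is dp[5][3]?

22

r\c   0   1   2   3
  0   1   1   1   1
  1   1   2   3   0
  2   1   3   6   6
  3   1   4   0   6
  4   1   5   5  11
  5   1   6  11  22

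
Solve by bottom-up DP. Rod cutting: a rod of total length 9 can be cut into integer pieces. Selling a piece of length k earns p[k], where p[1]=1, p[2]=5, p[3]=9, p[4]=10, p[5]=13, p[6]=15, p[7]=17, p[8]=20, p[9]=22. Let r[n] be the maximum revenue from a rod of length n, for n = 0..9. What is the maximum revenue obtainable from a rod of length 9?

   n    0    1    2    3    4    5    6    7    8    9
r[n]    0    1    5    9   10   14   18   19   23   27

27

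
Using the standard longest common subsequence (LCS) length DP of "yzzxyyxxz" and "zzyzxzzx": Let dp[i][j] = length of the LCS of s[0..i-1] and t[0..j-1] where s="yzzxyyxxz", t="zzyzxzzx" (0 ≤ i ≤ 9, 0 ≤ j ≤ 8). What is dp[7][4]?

3

   ''  z  z  y  z  x  z  z  x
''  0  0  0  0  0  0  0  0  0
 y  0  0  0  1  1  1  1  1  1
 z  0  1  1  1  2  2  2  2  2
 z  0  1  2  2  2  2  3  3  3
 x  0  1  2  2  2  3  3  3  4
 y  0  1  2  3  3  3  3  3  4
 y  0  1  2  3  3  3  3  3  4
 x  0  1  2  3  3  4  4  4  4
 x  0  1  2  3  3  4  4  4  5
 z  0  1  2  3  4  4  5  5  5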